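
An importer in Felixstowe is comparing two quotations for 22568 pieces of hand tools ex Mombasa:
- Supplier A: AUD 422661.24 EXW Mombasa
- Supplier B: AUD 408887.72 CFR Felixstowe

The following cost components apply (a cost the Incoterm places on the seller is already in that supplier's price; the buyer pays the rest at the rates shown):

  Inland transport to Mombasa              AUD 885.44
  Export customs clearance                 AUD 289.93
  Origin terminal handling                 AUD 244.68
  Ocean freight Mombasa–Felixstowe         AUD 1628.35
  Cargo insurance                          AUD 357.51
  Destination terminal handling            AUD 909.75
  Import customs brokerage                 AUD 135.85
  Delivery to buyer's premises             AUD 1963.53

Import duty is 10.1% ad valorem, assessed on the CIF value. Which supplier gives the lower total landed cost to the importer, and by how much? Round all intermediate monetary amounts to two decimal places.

Supplier B is cheaper by AUD 18520.93

Supplier A (EXW):
CIF value = EXW price + inland to port + export clearance + origin terminal + freight + insurance = 422661.24 + 885.44 + 289.93 + 244.68 + 1628.35 + 357.51 = 426067.15
Import duty = 426067.15 × 10.1% = 43032.78
Buyer bears (A): 885.44 + 289.93 + 244.68 + 1628.35 + 357.51 + 909.75 + 135.85 + 1963.53 = 6415.04
Landed cost (A) = invoice 422661.24 + 6415.04 + duty 43032.78 = 472109.06
Supplier B (CFR):
CIF value = CFR price + insurance = 408887.72 + 357.51 = 409245.23
Import duty = 409245.23 × 10.1% = 41333.77
Buyer bears (B): 357.51 + 909.75 + 135.85 + 1963.53 = 3366.64
Landed cost (B) = invoice 408887.72 + 3366.64 + duty 41333.77 = 453588.13
Difference = |472109.06 − 453588.13| = 18520.93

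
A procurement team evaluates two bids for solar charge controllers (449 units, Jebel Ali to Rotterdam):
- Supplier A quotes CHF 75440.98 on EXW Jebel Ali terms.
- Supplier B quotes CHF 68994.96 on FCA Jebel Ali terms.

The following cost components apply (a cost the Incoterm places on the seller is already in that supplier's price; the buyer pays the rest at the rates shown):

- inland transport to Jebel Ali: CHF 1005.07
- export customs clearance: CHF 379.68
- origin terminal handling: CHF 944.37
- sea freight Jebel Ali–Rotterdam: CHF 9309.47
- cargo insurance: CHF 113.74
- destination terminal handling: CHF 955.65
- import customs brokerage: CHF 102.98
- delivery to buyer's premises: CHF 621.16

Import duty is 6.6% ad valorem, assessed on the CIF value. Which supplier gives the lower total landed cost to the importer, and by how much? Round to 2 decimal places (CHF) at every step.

Supplier B is cheaper by CHF 8347.60

Supplier A (EXW):
CIF value = EXW price + inland to port + export clearance + origin terminal + freight + insurance = 75440.98 + 1005.07 + 379.68 + 944.37 + 9309.47 + 113.74 = 87193.31
Import duty = 87193.31 × 6.6% = 5754.76
Buyer bears (A): 1005.07 + 379.68 + 944.37 + 9309.47 + 113.74 + 955.65 + 102.98 + 621.16 = 13432.12
Landed cost (A) = invoice 75440.98 + 13432.12 + duty 5754.76 = 94627.86
Supplier B (FCA):
CIF value = FCA price + origin terminal + freight + insurance = 68994.96 + 944.37 + 9309.47 + 113.74 = 79362.54
Import duty = 79362.54 × 6.6% = 5237.93
Buyer bears (B): 944.37 + 9309.47 + 113.74 + 955.65 + 102.98 + 621.16 = 12047.37
Landed cost (B) = invoice 68994.96 + 12047.37 + duty 5237.93 = 86280.26
Difference = |94627.86 − 86280.26| = 8347.60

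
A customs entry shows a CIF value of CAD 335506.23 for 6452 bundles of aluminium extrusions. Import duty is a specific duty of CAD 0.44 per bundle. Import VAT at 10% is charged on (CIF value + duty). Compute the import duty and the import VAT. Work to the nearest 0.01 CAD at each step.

Import duty = 6452 × 0.44 = 2838.88
VAT base = CIF + duty = 335506.23 + 2838.88 = 338345.11
Import VAT = 338345.11 × 10% = 33834.51

Import duty: CAD 2838.88; import VAT: CAD 33834.51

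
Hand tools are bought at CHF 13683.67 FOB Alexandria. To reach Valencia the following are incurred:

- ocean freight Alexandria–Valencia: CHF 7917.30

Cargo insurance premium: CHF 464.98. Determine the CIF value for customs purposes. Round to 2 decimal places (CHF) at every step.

CIF = FOB price + freight + insurance
CIF = 13683.67 + 7917.30 + 464.98 = 22065.95

CIF value: CHF 22065.95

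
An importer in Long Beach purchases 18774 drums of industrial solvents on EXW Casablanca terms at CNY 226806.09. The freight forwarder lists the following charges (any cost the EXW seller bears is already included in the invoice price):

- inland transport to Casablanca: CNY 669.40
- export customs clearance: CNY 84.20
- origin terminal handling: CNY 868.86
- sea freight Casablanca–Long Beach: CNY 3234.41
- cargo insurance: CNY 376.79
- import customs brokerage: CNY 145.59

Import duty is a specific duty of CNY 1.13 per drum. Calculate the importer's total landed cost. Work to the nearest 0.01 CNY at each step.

EXW: the seller makes goods available at their premises; the buyer bears all onward costs.
CIF value = EXW price + inland to port + export clearance + origin terminal + freight + insurance = 226806.09 + 669.40 + 84.20 + 868.86 + 3234.41 + 376.79 = 232039.75
Import duty = 18774 × 1.13 = 21214.62
Buyer bears: inland to port 669.40 + export clearance 84.20 + origin terminal 868.86 + freight 3234.41 + insurance 376.79 + brokerage 145.59 + duty 21214.62 = 26593.87
Landed cost = invoice 226806.09 + 26593.87 = 253399.96

Total landed cost: CNY 253399.96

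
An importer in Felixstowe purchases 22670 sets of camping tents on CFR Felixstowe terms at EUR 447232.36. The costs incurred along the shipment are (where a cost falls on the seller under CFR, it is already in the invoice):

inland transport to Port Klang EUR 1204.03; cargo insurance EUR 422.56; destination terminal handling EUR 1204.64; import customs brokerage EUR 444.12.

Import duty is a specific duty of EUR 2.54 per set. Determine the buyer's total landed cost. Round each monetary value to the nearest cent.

CFR: the seller pays costs through ocean freight to the destination port, but not insurance.
Already in the invoice (seller's account under CFR): inland to port — exclude.
CIF value = CFR price + insurance = 447232.36 + 422.56 = 447654.92
Import duty = 22670 × 2.54 = 57581.80
Buyer bears: insurance 422.56 + destination terminal 1204.64 + brokerage 444.12 + duty 57581.80 = 59653.12
Landed cost = invoice 447232.36 + 59653.12 = 506885.48

Total landed cost: EUR 506885.48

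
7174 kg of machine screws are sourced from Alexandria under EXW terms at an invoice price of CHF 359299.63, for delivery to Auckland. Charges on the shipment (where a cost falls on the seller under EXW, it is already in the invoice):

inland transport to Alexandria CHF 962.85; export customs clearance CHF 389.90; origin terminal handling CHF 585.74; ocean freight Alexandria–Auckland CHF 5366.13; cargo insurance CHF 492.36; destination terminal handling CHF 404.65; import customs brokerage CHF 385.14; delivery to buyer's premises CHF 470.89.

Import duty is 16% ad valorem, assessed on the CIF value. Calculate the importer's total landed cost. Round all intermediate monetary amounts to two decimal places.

Total landed cost: CHF 427092.75

EXW: the seller makes goods available at their premises; the buyer bears all onward costs.
CIF value = EXW price + inland to port + export clearance + origin terminal + freight + insurance = 359299.63 + 962.85 + 389.90 + 585.74 + 5366.13 + 492.36 = 367096.61
Import duty = 367096.61 × 16% = 58735.46
Buyer bears: inland to port 962.85 + export clearance 389.90 + origin terminal 585.74 + freight 5366.13 + insurance 492.36 + destination terminal 404.65 + brokerage 385.14 + delivery 470.89 + duty 58735.46 = 67793.12
Landed cost = invoice 359299.63 + 67793.12 = 427092.75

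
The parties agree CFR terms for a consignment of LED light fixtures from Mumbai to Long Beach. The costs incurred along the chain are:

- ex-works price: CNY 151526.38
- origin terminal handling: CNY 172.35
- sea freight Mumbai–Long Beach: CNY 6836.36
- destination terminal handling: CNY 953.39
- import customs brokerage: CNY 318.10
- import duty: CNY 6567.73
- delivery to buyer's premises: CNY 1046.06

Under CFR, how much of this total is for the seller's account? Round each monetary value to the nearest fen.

Seller's account: CNY 158535.09

CFR: the seller pays costs through ocean freight to the destination port, but not insurance.
Seller's account: goods 151526.38 + origin terminal 172.35 + freight 6836.36 = 158535.09
Buyer's account: destination terminal 953.39 + brokerage 318.10 + duty 6567.73 + delivery 1046.06 = 8885.28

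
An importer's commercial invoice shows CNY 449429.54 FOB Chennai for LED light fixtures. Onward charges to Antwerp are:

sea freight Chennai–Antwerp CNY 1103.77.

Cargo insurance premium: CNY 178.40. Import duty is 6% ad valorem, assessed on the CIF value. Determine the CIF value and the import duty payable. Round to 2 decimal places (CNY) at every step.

CIF value: CNY 450711.71; import duty: CNY 27042.70

CIF = FOB price + freight + insurance
CIF = 449429.54 + 1103.77 + 178.40 = 450711.71
Import duty = 450711.71 × 6% = 27042.70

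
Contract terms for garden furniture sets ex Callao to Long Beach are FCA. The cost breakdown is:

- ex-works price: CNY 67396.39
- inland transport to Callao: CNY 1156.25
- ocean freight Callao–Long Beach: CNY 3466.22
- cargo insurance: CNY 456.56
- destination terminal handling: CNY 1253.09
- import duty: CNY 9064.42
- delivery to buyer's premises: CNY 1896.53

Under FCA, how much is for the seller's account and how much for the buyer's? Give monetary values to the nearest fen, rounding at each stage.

Seller: CNY 68552.64; buyer: CNY 16136.82

FCA: the seller delivers export-cleared goods to the carrier; the buyer bears costs from that point.
Seller's account: goods 67396.39 + inland to port 1156.25 = 68552.64
Buyer's account: freight 3466.22 + insurance 456.56 + destination terminal 1253.09 + duty 9064.42 + delivery 1896.53 = 16136.82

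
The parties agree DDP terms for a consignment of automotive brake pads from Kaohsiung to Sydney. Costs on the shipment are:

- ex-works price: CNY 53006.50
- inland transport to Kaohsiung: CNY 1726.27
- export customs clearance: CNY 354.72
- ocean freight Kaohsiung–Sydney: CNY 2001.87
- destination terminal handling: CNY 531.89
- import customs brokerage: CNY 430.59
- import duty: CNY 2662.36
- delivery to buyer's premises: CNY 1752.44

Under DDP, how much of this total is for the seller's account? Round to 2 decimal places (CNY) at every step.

Seller's account: CNY 62466.64

DDP: the seller bears all costs including import duty.
Seller's account: goods 53006.50 + inland to port 1726.27 + export clearance 354.72 + freight 2001.87 + destination terminal 531.89 + brokerage 430.59 + duty 2662.36 + delivery 1752.44 = 62466.64
Buyer's account: 0.00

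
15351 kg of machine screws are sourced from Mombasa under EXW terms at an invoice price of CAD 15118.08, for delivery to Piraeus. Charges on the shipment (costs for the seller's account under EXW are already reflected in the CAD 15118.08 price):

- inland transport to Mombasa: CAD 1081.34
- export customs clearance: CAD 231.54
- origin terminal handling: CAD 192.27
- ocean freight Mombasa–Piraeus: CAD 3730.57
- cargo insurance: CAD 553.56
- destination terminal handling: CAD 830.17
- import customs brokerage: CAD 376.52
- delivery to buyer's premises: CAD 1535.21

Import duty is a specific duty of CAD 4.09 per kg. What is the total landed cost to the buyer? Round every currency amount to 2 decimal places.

Total landed cost: CAD 86434.85

EXW: the seller makes goods available at their premises; the buyer bears all onward costs.
CIF value = EXW price + inland to port + export clearance + origin terminal + freight + insurance = 15118.08 + 1081.34 + 231.54 + 192.27 + 3730.57 + 553.56 = 20907.36
Import duty = 15351 × 4.09 = 62785.59
Buyer bears: inland to port 1081.34 + export clearance 231.54 + origin terminal 192.27 + freight 3730.57 + insurance 553.56 + destination terminal 830.17 + brokerage 376.52 + delivery 1535.21 + duty 62785.59 = 71316.77
Landed cost = invoice 15118.08 + 71316.77 = 86434.85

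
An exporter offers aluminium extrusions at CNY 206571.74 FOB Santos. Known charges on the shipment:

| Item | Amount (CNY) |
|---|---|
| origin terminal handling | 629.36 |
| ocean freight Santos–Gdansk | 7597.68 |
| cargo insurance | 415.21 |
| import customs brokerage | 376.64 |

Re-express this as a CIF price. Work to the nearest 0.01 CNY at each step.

CIF price: CNY 214584.63

Not relevant to the conversion: origin terminal — on the seller under both FOB and CIF; already in the FOB price and stays in the CIF price. brokerage — on the buyer under both terms; not part of either seller's price.
From FOB to CIF, the seller additionally bears: freight, insurance.
CIF price = 206571.74 + 7597.68 + 415.21 = 214584.63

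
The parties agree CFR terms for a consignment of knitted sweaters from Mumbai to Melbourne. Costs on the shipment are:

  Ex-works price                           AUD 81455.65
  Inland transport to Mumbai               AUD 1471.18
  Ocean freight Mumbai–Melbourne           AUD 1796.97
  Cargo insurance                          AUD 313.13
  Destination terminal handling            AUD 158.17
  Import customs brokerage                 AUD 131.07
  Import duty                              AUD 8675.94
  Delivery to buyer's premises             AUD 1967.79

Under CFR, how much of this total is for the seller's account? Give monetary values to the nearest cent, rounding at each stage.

CFR: the seller pays costs through ocean freight to the destination port, but not insurance.
Seller's account: goods 81455.65 + inland to port 1471.18 + freight 1796.97 = 84723.80
Buyer's account: insurance 313.13 + destination terminal 158.17 + brokerage 131.07 + duty 8675.94 + delivery 1967.79 = 11246.10

Seller's account: AUD 84723.80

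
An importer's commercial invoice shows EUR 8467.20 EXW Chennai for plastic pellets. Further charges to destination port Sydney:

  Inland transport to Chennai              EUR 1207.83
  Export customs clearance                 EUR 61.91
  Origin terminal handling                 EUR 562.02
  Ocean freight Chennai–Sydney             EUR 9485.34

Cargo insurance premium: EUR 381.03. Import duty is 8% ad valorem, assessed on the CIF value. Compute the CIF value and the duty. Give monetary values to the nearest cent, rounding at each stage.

CIF = EXW price + pre-shipment costs + freight + insurance
CIF = 8467.20 + 1207.83 + 61.91 + 562.02 + 9485.34 + 381.03 = 20165.33
Import duty = 20165.33 × 8% = 1613.23

CIF value: EUR 20165.33; import duty: EUR 1613.23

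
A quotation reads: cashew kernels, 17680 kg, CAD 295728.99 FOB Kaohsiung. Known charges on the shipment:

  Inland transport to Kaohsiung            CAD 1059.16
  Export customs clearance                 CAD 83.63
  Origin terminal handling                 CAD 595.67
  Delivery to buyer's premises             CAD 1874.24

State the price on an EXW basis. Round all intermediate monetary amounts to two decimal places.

EXW price: CAD 293990.53

Not relevant to the conversion: delivery — on the buyer under both terms; not part of either seller's price.
From FOB to EXW, the seller no longer bears: inland to port, export clearance, origin terminal.
EXW price = 295728.99 − 1059.16 − 83.63 − 595.67 = 293990.53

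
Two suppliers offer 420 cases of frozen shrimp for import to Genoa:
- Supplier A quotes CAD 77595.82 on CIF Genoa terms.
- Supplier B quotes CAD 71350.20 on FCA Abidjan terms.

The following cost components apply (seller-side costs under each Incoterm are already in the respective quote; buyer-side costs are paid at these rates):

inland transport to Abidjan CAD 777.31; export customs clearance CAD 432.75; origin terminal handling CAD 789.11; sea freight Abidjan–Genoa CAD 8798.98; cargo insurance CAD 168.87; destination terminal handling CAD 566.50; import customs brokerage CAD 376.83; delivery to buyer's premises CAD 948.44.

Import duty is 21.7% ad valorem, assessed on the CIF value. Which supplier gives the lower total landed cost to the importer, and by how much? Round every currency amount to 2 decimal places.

Supplier A (CIF):
The CIF price already equals the CIF value: 77595.82
Import duty = 77595.82 × 21.7% = 16838.29
Buyer bears (A): 566.50 + 376.83 + 948.44 = 1891.77
Landed cost (A) = invoice 77595.82 + 1891.77 + duty 16838.29 = 96325.88
Supplier B (FCA):
CIF value = FCA price + origin terminal + freight + insurance = 71350.20 + 789.11 + 8798.98 + 168.87 = 81107.16
Import duty = 81107.16 × 21.7% = 17600.25
Buyer bears (B): 789.11 + 8798.98 + 168.87 + 566.50 + 376.83 + 948.44 = 11648.73
Landed cost (B) = invoice 71350.20 + 11648.73 + duty 17600.25 = 100599.18
Difference = |96325.88 − 100599.18| = 4273.30

Supplier A is cheaper by CAD 4273.30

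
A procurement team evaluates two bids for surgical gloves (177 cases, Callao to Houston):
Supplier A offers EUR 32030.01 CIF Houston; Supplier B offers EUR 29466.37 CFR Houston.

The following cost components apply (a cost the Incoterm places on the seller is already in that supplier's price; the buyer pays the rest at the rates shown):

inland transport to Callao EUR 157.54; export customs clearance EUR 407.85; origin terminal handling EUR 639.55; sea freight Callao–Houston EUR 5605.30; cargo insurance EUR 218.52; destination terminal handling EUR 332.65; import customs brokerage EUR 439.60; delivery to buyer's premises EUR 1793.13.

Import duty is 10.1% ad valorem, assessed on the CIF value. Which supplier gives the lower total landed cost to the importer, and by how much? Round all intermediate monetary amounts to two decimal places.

Supplier B is cheaper by EUR 2581.98

Supplier A (CIF):
The CIF price already equals the CIF value: 32030.01
Import duty = 32030.01 × 10.1% = 3235.03
Buyer bears (A): 332.65 + 439.60 + 1793.13 = 2565.38
Landed cost (A) = invoice 32030.01 + 2565.38 + duty 3235.03 = 37830.42
Supplier B (CFR):
CIF value = CFR price + insurance = 29466.37 + 218.52 = 29684.89
Import duty = 29684.89 × 10.1% = 2998.17
Buyer bears (B): 218.52 + 332.65 + 439.60 + 1793.13 = 2783.90
Landed cost (B) = invoice 29466.37 + 2783.90 + duty 2998.17 = 35248.44
Difference = |37830.42 − 35248.44| = 2581.98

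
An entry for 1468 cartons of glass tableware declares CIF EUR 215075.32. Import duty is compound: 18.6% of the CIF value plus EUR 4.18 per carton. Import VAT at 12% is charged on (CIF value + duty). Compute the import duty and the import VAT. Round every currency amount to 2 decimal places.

Ad valorem component: 215075.32 × 18.6% = 40004.01
Specific component: 1468 × 4.18 = 6136.24
Import duty = 40004.01 + 6136.24 = 46140.25
VAT base = CIF + duty = 215075.32 + 46140.25 = 261215.57
Import VAT = 261215.57 × 12% = 31345.87

Import duty: EUR 46140.25; import VAT: EUR 31345.87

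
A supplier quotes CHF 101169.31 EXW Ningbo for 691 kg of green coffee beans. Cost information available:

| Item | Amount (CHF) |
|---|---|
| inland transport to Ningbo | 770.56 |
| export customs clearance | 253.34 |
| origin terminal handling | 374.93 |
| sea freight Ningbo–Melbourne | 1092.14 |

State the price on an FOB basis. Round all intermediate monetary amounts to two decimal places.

Not relevant to the conversion: freight — on the buyer under both terms; not part of either seller's price.
From EXW to FOB, the seller additionally bears: inland to port, export clearance, origin terminal.
FOB price = 101169.31 + 770.56 + 253.34 + 374.93 = 102568.14

FOB price: CHF 102568.14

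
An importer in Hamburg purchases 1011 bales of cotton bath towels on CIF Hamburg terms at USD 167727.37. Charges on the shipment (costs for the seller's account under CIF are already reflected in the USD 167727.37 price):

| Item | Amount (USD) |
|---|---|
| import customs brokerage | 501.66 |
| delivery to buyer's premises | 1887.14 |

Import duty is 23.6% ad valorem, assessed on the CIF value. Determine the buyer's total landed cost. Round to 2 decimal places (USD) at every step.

Total landed cost: USD 209699.83

CIF: the seller pays costs through ocean freight and marine insurance to the destination port.
The CIF price already equals the CIF value: 167727.37
Import duty = 167727.37 × 23.6% = 39583.66
Buyer bears: brokerage 501.66 + delivery 1887.14 + duty 39583.66 = 41972.46
Landed cost = invoice 167727.37 + 41972.46 = 209699.83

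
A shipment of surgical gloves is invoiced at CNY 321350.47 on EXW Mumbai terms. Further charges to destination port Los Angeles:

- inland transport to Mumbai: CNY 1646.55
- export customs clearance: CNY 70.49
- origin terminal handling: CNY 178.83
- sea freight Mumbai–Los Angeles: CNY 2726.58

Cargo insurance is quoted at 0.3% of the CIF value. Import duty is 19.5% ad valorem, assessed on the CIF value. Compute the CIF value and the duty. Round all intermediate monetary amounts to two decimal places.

Let C be the CIF value. C = EXW price + pre-shipment costs + freight + 0.3% × C
C − 0.3% × C = 321350.47 + 1646.55 + 70.49 + 178.83 + 2726.58
0.997 × C = 325972.92
C = 325972.92 / 0.997 = 326953.78
Insurance premium = 0.3% × 326953.78 = 980.86
Import duty = 326953.78 × 19.5% = 63755.99

CIF value: CNY 326953.78; import duty: CNY 63755.99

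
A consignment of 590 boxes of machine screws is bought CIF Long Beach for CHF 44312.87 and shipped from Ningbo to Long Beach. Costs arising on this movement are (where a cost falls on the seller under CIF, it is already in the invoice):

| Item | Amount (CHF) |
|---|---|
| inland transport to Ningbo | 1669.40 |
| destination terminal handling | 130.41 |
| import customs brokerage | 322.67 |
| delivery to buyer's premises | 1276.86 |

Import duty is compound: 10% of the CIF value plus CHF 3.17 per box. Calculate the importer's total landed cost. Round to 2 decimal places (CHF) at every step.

Total landed cost: CHF 52344.40

CIF: the seller pays costs through ocean freight and marine insurance to the destination port.
Already in the invoice (seller's account under CIF): inland to port — exclude.
The CIF price already equals the CIF value: 44312.87
Ad valorem component: 44312.87 × 10% = 4431.29
Specific component: 590 × 3.17 = 1870.30
Import duty = 4431.29 + 1870.30 = 6301.59
Buyer bears: destination terminal 130.41 + brokerage 322.67 + delivery 1276.86 + duty 6301.59 = 8031.53
Landed cost = invoice 44312.87 + 8031.53 = 52344.40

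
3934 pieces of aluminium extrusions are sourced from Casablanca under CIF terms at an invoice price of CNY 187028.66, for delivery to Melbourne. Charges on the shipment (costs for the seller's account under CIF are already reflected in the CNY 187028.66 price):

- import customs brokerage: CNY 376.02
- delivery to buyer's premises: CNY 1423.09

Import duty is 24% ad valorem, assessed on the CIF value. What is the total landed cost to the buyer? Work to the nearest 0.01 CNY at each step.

Total landed cost: CNY 233714.65

CIF: the seller pays costs through ocean freight and marine insurance to the destination port.
The CIF price already equals the CIF value: 187028.66
Import duty = 187028.66 × 24% = 44886.88
Buyer bears: brokerage 376.02 + delivery 1423.09 + duty 44886.88 = 46685.99
Landed cost = invoice 187028.66 + 46685.99 = 233714.65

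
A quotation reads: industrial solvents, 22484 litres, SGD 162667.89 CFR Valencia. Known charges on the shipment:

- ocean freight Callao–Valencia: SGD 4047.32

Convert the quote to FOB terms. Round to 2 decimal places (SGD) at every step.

FOB price: SGD 158620.57

From CFR to FOB, the seller no longer bears: freight.
FOB price = 162667.89 − 4047.32 = 158620.57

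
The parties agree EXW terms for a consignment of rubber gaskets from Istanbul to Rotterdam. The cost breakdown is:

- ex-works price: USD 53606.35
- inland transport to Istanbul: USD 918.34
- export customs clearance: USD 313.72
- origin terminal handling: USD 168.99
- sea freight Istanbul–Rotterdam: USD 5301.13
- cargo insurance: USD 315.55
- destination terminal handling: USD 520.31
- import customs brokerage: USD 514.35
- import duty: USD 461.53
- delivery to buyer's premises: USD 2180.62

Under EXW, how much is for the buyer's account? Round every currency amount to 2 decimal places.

EXW: the seller makes goods available at their premises; the buyer bears all onward costs.
Seller's account: goods 53606.35 = 53606.35
Buyer's account: inland to port 918.34 + export clearance 313.72 + origin terminal 168.99 + freight 5301.13 + insurance 315.55 + destination terminal 520.31 + brokerage 514.35 + duty 461.53 + delivery 2180.62 = 10694.54

Buyer's account: USD 10694.54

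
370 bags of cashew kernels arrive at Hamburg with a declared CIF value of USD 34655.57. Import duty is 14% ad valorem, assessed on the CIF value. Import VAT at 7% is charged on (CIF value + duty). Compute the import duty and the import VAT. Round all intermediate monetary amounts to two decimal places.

Import duty: USD 4851.78; import VAT: USD 2765.51

Import duty = 34655.57 × 14% = 4851.78
VAT base = CIF + duty = 34655.57 + 4851.78 = 39507.35
Import VAT = 39507.35 × 7% = 2765.51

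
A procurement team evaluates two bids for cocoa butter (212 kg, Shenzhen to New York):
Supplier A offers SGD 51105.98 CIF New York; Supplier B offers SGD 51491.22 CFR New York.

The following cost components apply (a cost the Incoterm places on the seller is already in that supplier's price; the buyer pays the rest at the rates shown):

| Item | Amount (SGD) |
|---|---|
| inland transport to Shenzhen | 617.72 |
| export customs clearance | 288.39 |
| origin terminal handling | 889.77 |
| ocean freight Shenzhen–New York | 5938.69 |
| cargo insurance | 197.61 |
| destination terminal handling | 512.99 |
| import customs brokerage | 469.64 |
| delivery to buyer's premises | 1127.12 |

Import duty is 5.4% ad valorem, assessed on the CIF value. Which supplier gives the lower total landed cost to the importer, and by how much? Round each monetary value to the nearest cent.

Supplier A is cheaper by SGD 614.33

Supplier A (CIF):
The CIF price already equals the CIF value: 51105.98
Import duty = 51105.98 × 5.4% = 2759.72
Buyer bears (A): 512.99 + 469.64 + 1127.12 = 2109.75
Landed cost (A) = invoice 51105.98 + 2109.75 + duty 2759.72 = 55975.45
Supplier B (CFR):
CIF value = CFR price + insurance = 51491.22 + 197.61 = 51688.83
Import duty = 51688.83 × 5.4% = 2791.20
Buyer bears (B): 197.61 + 512.99 + 469.64 + 1127.12 = 2307.36
Landed cost (B) = invoice 51491.22 + 2307.36 + duty 2791.20 = 56589.78
Difference = |55975.45 − 56589.78| = 614.33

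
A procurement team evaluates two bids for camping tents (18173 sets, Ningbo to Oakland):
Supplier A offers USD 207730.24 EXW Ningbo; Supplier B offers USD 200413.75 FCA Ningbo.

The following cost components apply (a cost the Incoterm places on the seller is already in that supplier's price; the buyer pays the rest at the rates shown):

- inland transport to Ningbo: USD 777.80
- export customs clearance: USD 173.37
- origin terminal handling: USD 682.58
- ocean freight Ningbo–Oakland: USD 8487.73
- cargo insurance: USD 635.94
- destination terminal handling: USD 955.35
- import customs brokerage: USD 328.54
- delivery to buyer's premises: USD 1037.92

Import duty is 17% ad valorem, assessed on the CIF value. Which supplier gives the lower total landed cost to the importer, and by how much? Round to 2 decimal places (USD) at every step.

Supplier B is cheaper by USD 9673.16

Supplier A (EXW):
CIF value = EXW price + inland to port + export clearance + origin terminal + freight + insurance = 207730.24 + 777.80 + 173.37 + 682.58 + 8487.73 + 635.94 = 218487.66
Import duty = 218487.66 × 17% = 37142.90
Buyer bears (A): 777.80 + 173.37 + 682.58 + 8487.73 + 635.94 + 955.35 + 328.54 + 1037.92 = 13079.23
Landed cost (A) = invoice 207730.24 + 13079.23 + duty 37142.90 = 257952.37
Supplier B (FCA):
CIF value = FCA price + origin terminal + freight + insurance = 200413.75 + 682.58 + 8487.73 + 635.94 = 210220.00
Import duty = 210220.00 × 17% = 35737.40
Buyer bears (B): 682.58 + 8487.73 + 635.94 + 955.35 + 328.54 + 1037.92 = 12128.06
Landed cost (B) = invoice 200413.75 + 12128.06 + duty 35737.40 = 248279.21
Difference = |257952.37 − 248279.21| = 9673.16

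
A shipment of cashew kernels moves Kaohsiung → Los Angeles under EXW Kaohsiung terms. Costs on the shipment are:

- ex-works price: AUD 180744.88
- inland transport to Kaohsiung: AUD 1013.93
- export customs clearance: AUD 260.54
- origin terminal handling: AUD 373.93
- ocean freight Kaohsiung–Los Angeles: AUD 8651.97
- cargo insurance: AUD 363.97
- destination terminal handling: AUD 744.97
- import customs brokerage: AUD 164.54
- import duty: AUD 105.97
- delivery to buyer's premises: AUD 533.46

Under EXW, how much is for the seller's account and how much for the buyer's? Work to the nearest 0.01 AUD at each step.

Seller: AUD 180744.88; buyer: AUD 12213.28

EXW: the seller makes goods available at their premises; the buyer bears all onward costs.
Seller's account: goods 180744.88 = 180744.88
Buyer's account: inland to port 1013.93 + export clearance 260.54 + origin terminal 373.93 + freight 8651.97 + insurance 363.97 + destination terminal 744.97 + brokerage 164.54 + duty 105.97 + delivery 533.46 = 12213.28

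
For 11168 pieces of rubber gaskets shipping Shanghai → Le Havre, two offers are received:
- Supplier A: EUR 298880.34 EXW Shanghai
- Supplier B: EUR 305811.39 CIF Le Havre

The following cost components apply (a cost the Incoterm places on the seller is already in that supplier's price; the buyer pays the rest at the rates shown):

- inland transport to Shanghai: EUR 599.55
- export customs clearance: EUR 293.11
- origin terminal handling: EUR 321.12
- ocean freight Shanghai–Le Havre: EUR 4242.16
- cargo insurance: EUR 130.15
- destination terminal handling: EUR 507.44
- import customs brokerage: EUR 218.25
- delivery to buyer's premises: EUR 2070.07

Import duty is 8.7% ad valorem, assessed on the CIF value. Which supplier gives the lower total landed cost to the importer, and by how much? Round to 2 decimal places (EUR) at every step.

Supplier A (EXW):
CIF value = EXW price + inland to port + export clearance + origin terminal + freight + insurance = 298880.34 + 599.55 + 293.11 + 321.12 + 4242.16 + 130.15 = 304466.43
Import duty = 304466.43 × 8.7% = 26488.58
Buyer bears (A): 599.55 + 293.11 + 321.12 + 4242.16 + 130.15 + 507.44 + 218.25 + 2070.07 = 8381.85
Landed cost (A) = invoice 298880.34 + 8381.85 + duty 26488.58 = 333750.77
Supplier B (CIF):
The CIF price already equals the CIF value: 305811.39
Import duty = 305811.39 × 8.7% = 26605.59
Buyer bears (B): 507.44 + 218.25 + 2070.07 = 2795.76
Landed cost (B) = invoice 305811.39 + 2795.76 + duty 26605.59 = 335212.74
Difference = |333750.77 − 335212.74| = 1461.97

Supplier A is cheaper by EUR 1461.97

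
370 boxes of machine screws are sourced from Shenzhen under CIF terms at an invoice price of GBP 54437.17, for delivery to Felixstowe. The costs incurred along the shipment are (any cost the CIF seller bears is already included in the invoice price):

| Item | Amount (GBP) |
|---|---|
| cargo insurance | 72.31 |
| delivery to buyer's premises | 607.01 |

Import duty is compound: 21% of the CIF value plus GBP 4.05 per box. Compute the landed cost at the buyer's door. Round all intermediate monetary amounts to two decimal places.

Total landed cost: GBP 67974.49

CIF: the seller pays costs through ocean freight and marine insurance to the destination port.
Already in the invoice (seller's account under CIF): insurance — exclude.
The CIF price already equals the CIF value: 54437.17
Ad valorem component: 54437.17 × 21% = 11431.81
Specific component: 370 × 4.05 = 1498.50
Import duty = 11431.81 + 1498.50 = 12930.31
Buyer bears: delivery 607.01 + duty 12930.31 = 13537.32
Landed cost = invoice 54437.17 + 13537.32 = 67974.49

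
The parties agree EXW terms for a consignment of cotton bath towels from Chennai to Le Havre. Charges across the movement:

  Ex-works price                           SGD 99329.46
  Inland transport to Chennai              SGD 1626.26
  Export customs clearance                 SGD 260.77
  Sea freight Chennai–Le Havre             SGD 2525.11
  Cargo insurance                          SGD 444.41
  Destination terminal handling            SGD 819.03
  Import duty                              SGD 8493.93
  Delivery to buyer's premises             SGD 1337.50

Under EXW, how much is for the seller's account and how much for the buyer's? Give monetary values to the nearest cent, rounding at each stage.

Seller: SGD 99329.46; buyer: SGD 15507.01

EXW: the seller makes goods available at their premises; the buyer bears all onward costs.
Seller's account: goods 99329.46 = 99329.46
Buyer's account: inland to port 1626.26 + export clearance 260.77 + freight 2525.11 + insurance 444.41 + destination terminal 819.03 + duty 8493.93 + delivery 1337.50 = 15507.01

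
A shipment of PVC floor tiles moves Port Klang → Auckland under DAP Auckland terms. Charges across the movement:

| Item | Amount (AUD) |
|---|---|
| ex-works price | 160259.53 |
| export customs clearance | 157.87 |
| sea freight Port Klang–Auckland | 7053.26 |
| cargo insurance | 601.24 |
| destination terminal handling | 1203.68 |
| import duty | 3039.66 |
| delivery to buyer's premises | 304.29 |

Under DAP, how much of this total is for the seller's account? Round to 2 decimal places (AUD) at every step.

DAP: the seller bears all costs to the named destination except import duty and clearance.
Seller's account: goods 160259.53 + export clearance 157.87 + freight 7053.26 + insurance 601.24 + destination terminal 1203.68 + delivery 304.29 = 169579.87
Buyer's account: duty 3039.66 = 3039.66

Seller's account: AUD 169579.87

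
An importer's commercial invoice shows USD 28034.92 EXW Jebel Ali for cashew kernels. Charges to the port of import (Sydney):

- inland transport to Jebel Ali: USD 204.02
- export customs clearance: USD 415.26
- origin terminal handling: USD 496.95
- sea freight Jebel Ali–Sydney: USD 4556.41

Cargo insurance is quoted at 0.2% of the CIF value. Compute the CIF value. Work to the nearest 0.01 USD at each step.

Let C be the CIF value. C = EXW price + pre-shipment costs + freight + 0.2% × C
C − 0.2% × C = 28034.92 + 204.02 + 415.26 + 496.95 + 4556.41
0.998 × C = 33707.56
C = 33707.56 / 0.998 = 33775.11
Insurance premium = 0.2% × 33775.11 = 67.55

CIF value: USD 33775.11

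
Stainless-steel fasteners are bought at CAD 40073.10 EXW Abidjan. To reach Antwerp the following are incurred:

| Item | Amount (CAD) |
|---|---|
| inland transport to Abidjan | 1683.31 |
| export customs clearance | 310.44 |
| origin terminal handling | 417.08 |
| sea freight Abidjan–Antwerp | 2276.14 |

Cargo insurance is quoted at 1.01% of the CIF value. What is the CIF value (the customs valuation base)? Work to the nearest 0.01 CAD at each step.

Let C be the CIF value. C = EXW price + pre-shipment costs + freight + 1.01% × C
C − 1.01% × C = 40073.10 + 1683.31 + 310.44 + 417.08 + 2276.14
0.9899 × C = 44760.07
C = 44760.07 / 0.9899 = 45216.76
Insurance premium = 1.01% × 45216.76 = 456.69

CIF value: CAD 45216.76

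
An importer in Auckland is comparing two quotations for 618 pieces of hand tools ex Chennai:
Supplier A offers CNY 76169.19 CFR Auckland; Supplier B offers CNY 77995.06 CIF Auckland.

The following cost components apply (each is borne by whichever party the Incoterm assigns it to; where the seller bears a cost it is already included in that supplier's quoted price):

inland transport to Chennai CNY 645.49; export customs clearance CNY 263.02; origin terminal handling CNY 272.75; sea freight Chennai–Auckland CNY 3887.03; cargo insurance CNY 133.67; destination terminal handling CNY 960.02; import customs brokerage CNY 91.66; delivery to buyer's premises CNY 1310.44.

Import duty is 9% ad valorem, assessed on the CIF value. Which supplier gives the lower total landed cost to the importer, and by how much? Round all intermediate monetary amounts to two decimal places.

Supplier A is cheaper by CNY 1844.50

Supplier A (CFR):
CIF value = CFR price + insurance = 76169.19 + 133.67 = 76302.86
Import duty = 76302.86 × 9% = 6867.26
Buyer bears (A): 133.67 + 960.02 + 91.66 + 1310.44 = 2495.79
Landed cost (A) = invoice 76169.19 + 2495.79 + duty 6867.26 = 85532.24
Supplier B (CIF):
The CIF price already equals the CIF value: 77995.06
Import duty = 77995.06 × 9% = 7019.56
Buyer bears (B): 960.02 + 91.66 + 1310.44 = 2362.12
Landed cost (B) = invoice 77995.06 + 2362.12 + duty 7019.56 = 87376.74
Difference = |85532.24 − 87376.74| = 1844.50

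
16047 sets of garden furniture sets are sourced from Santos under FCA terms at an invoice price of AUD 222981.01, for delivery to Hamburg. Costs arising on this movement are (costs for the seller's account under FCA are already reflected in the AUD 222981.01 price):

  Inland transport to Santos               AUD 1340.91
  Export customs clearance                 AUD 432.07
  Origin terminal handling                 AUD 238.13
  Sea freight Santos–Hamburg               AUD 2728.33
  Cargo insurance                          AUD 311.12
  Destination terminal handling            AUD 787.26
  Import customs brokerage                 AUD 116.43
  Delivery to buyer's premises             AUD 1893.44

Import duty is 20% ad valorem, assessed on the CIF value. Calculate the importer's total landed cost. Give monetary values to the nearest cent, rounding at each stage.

FCA: the seller delivers export-cleared goods to the carrier; the buyer bears costs from that point.
Already in the invoice (seller's account under FCA): inland to port, export clearance — exclude.
CIF value = FCA price + origin terminal + freight + insurance = 222981.01 + 238.13 + 2728.33 + 311.12 = 226258.59
Import duty = 226258.59 × 20% = 45251.72
Buyer bears: origin terminal 238.13 + freight 2728.33 + insurance 311.12 + destination terminal 787.26 + brokerage 116.43 + delivery 1893.44 + duty 45251.72 = 51326.43
Landed cost = invoice 222981.01 + 51326.43 = 274307.44

Total landed cost: AUD 274307.44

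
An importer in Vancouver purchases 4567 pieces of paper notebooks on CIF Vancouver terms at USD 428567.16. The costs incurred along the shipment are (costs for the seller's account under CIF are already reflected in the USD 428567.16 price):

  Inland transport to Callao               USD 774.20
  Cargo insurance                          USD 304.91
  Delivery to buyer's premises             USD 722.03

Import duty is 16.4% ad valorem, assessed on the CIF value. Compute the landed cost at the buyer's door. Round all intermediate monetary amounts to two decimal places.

Total landed cost: USD 499574.20

CIF: the seller pays costs through ocean freight and marine insurance to the destination port.
Already in the invoice (seller's account under CIF): inland to port, insurance — exclude.
The CIF price already equals the CIF value: 428567.16
Import duty = 428567.16 × 16.4% = 70285.01
Buyer bears: delivery 722.03 + duty 70285.01 = 71007.04
Landed cost = invoice 428567.16 + 71007.04 = 499574.20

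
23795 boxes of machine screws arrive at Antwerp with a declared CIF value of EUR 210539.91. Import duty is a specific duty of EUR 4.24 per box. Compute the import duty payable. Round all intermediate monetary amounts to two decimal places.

Import duty = 23795 × 4.24 = 100890.80

Import duty: EUR 100890.80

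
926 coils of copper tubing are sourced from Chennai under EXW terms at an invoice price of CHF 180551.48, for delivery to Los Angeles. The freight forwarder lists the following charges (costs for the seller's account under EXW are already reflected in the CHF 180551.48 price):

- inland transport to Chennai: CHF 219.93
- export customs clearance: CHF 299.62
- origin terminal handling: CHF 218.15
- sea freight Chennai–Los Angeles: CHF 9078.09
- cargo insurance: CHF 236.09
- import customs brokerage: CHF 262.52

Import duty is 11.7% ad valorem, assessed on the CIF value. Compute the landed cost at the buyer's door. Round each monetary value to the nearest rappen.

Total landed cost: CHF 213166.47

EXW: the seller makes goods available at their premises; the buyer bears all onward costs.
CIF value = EXW price + inland to port + export clearance + origin terminal + freight + insurance = 180551.48 + 219.93 + 299.62 + 218.15 + 9078.09 + 236.09 = 190603.36
Import duty = 190603.36 × 11.7% = 22300.59
Buyer bears: inland to port 219.93 + export clearance 299.62 + origin terminal 218.15 + freight 9078.09 + insurance 236.09 + brokerage 262.52 + duty 22300.59 = 32614.99
Landed cost = invoice 180551.48 + 32614.99 = 213166.47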